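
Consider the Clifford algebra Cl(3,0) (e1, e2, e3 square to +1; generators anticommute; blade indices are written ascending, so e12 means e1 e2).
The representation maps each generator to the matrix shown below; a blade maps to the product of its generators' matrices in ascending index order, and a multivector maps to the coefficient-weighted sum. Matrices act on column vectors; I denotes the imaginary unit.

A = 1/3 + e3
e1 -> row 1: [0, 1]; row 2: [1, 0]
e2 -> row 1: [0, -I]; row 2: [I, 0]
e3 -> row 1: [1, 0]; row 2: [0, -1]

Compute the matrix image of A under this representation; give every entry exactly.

M = (1/3)*1 + (1)*rho(e3), summed entrywise (1 is the identity matrix):
Answer: row 1: [4/3, 0]; row 2: [0, -2/3]


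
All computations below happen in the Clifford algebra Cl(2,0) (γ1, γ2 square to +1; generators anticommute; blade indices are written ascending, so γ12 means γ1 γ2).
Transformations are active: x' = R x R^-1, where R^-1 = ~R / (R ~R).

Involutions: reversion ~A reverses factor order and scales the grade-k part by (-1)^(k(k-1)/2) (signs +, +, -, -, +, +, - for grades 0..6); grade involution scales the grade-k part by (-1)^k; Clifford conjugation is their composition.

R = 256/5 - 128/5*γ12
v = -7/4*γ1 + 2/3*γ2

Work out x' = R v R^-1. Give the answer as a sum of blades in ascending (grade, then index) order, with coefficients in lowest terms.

~R = 256/5 + 128/5*γ12, and R ~R = 16384/5, so R^-1 = ~R / (16384/5).
R v = -320/3*γ1 - 32/3*γ2
Answer: -19/12*γ1 - γ2


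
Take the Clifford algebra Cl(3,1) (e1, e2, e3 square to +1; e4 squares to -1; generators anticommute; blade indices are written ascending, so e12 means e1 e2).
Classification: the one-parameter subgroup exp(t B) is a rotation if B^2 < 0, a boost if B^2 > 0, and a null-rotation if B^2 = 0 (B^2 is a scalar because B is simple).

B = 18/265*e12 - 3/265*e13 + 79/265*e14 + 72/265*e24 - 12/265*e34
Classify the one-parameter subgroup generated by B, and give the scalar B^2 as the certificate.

B^2 term by term: the squares give (18/265)^2*(e12)^2 + (-3/265)^2*(e13)^2 + (79/265)^2*(e14)^2 + (72/265)^2*(e24)^2 + (-12/265)^2*(e34)^2 = 324/70225*(-1) + 9/70225*(-1) + 6241/70225*(+1) + 5184/70225*(+1) + 144/70225*(+1) = 4/25 (each basis 2-blade squares to minus the product of its generators' squares); cross terms between blades sharing an index anticommute and cancel; the commuting (index-disjoint) pairs give grade-4 terms 2*c*c'*(blade product), which cancel blade by blade — e1234: -432/70225 + 432/70225 = 0 — confirming B is simple. So B^2 = 4/25.
Answer: boost, certificate B^2 = 4/25. The class reads off the invariant scalar 4/25 directly.


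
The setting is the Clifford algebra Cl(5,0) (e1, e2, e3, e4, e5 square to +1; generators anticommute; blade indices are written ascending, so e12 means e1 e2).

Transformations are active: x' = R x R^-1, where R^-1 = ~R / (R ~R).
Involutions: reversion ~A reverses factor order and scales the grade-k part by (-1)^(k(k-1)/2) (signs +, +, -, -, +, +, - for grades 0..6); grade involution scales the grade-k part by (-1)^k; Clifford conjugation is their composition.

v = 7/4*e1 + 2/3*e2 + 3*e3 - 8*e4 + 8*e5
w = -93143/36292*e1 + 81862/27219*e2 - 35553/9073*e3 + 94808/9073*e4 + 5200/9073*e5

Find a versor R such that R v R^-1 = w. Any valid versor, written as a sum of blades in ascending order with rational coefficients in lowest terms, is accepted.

Equal squares first: v^2 = w^2 = 20233/144. Then v + w = -7408/9073*e1 + 33336/9073*e2 - 8334/9073*e3 + 22224/9073*e4 + 77784/9073*e5 is a versor taking v to w, provided it is invertible.
Answer: -7408/9073*e1 + 33336/9073*e2 - 8334/9073*e3 + 22224/9073*e4 + 77784/9073*e5


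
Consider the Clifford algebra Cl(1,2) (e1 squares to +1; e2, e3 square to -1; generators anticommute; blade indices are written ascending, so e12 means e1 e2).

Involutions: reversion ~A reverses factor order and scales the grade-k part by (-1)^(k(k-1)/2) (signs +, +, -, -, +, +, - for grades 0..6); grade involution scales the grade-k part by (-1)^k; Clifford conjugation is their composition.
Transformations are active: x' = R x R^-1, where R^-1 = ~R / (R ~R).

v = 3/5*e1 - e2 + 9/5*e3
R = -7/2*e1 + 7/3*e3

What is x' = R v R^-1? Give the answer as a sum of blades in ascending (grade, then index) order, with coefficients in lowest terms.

~R = -7/2*e1 + 7/3*e3, and R ~R = 245/36, so R^-1 = ~R / (245/36).
R v = -63/10 + 7/2*e12 - 77/10*e13 + 7/3*e23
Answer: 147/25*e1 + e2 - 153/25*e3


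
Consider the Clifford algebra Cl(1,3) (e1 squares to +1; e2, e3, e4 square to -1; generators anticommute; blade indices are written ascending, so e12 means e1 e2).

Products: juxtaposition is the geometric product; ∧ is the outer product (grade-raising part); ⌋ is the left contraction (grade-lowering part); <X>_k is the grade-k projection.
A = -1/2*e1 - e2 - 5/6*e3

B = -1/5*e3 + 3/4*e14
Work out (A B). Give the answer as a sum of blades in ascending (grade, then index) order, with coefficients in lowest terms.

step 1: -1/6 - 3/8*e4 + 1/10*e13 + 1/5*e23 + 3/4*e124 + 5/8*e134
Answer: -1/6 - 3/8*e4 + 1/10*e13 + 1/5*e23 + 3/4*e124 + 5/8*e134


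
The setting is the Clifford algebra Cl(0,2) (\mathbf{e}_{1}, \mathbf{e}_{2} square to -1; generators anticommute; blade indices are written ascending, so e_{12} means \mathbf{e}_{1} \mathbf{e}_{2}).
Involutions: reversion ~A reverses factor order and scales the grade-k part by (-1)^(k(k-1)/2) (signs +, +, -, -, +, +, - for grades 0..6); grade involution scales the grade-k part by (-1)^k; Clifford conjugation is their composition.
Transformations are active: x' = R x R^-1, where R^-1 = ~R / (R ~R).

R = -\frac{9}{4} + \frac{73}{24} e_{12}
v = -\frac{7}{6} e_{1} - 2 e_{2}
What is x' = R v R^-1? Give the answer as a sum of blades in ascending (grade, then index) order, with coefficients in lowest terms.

~R = -\frac{9}{4} - \frac{73}{24} e_{12}, and R ~R = \frac{8245}{576}, so R^-1 = ~R / (\frac{8245}{576}).
R v = \frac{209}{24} e_{1} + \frac{137}{144} e_{2}
Answer: -\frac{77717}{49470} e_{1} + \frac{14024}{8245} e_{2}


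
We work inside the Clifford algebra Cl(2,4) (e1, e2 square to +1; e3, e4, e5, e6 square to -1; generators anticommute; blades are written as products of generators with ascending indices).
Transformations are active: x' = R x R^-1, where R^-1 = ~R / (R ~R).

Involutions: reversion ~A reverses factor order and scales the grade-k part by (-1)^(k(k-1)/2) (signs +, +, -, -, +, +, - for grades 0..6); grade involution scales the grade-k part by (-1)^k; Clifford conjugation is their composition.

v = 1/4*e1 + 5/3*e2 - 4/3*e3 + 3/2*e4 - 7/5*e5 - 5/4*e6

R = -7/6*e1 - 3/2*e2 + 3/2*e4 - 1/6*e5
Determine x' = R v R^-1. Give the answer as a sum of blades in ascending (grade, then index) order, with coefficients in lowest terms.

~R = -7/6*e1 - 3/2*e2 + 3/2*e4 - 1/6*e5, and R ~R = 4/3, so R^-1 = ~R / (4/3).
R v = -211/40 - 113/72*e1 e2 + 14/9*e1 e3 - 17/8*e1 e4 + 67/40*e1 e5 + 35/24*e1 e6 + 2*e2 e3 - 19/4*e2 e4 + 107/45*e2 e5 + 15/8*e2 e6 + 2*e3 e4 - 2/9*e3 e5 - 37/20*e4 e5 - 15/8*e4 e6 + 5/24*e5 e6
Answer: 1437/160*e1 + 4897/480*e2 + 4/3*e3 - 2139/160*e4 + 87/32*e5 + 5/4*e6


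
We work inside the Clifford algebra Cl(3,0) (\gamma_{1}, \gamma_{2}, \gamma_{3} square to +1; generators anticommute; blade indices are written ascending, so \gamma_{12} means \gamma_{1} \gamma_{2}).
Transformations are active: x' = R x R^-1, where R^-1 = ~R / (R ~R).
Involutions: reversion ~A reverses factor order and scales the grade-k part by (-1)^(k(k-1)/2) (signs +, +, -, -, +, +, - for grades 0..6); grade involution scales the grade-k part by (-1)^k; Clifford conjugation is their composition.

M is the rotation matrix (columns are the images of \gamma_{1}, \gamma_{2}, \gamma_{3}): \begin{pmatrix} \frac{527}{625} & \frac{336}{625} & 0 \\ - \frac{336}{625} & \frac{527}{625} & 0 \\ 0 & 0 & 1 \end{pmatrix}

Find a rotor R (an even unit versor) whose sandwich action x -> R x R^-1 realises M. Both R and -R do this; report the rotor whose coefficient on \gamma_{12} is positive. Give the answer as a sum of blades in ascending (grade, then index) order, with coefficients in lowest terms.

Method: write R = a + b12*\gamma_{12} + b13*\gamma_{13} + b23*\gamma_{23} with a^2 + b12^2 + b13^2 + b23^2 = 1 (so R^-1 = ~R). Expanding the columns R e_j ~R gives tr M = 4a^2 - 1 and, from the antisymmetric part, M21 - M12 = -4a*b12, M13 - M31 = 4a*b13, M32 - M23 = -4a*b23.
Here tr M = \frac{1679}{625}, so a^2 = (1 + tr M)/4 = \frac{576}{625} and a = ±\frac{24}{25}. Taking a = \frac{24}{25}: M21 - M12 = -\frac{672}{625}, M13 - M31 = 0, M32 - M23 = 0, giving b12 = \frac{7}{25}, b13 = 0, b23 = 0, i.e. R = \frac{24}{25} + \frac{7}{25} \gamma_{12}.
Its \gamma_{12} coefficient is already positive.
Answer: \frac{24}{25} + \frac{7}{25} \gamma_{12}. Key observation: the double cover Spin(3) -> SO(3) sends R and -R to the same matrix (trace \frac{1679}{625} here), so the stated sign of the \gamma_{12} coefficient is what selects one sheet.


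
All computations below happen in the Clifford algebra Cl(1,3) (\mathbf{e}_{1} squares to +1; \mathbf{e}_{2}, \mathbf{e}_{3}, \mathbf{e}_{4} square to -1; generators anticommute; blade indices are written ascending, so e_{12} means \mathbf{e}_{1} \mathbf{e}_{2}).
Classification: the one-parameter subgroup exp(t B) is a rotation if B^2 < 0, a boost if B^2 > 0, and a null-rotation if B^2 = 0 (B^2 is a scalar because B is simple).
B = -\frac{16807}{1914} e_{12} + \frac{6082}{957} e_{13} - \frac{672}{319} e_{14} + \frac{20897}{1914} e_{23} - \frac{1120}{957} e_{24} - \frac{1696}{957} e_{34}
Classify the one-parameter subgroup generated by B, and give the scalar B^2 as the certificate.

B^2 term by term: the squares give (-\frac{16807}{1914})^2*(e_{12})^2 + (\frac{6082}{957})^2*(e_{13})^2 + (-\frac{672}{319})^2*(e_{14})^2 + (\frac{20897}{1914})^2*(e_{23})^2 + (-\frac{1120}{957})^2*(e_{24})^2 + (-\frac{1696}{957})^2*(e_{34})^2 = \frac{282475249}{3663396}*(+1) + \frac{36990724}{915849}*(+1) + \frac{451584}{101761}*(+1) + \frac{436684609}{3663396}*(-1) + \frac{1254400}{915849}*(-1) + \frac{2876416}{915849}*(-1) = -\frac{16}{9} (each basis 2-blade squares to minus the product of its generators' squares); cross terms between blades sharing an index anticommute and cancel; the commuting (index-disjoint) pairs give grade-4 terms 2*c*c'*(blade product), which cancel blade by blade — e_{1234}: \frac{28504672}{915849} + \frac{13623680}{915849} - \frac{4680928}{101761} = 0 — confirming B is simple. So B^2 = -\frac{16}{9}.
Answer: rotation, certificate B^2 = -\frac{16}{9}. The invariant at work: B^2 = -\frac{16}{9} is unchanged by conjugation, hence its sign classifies the subgroup whatever basis B is written in.


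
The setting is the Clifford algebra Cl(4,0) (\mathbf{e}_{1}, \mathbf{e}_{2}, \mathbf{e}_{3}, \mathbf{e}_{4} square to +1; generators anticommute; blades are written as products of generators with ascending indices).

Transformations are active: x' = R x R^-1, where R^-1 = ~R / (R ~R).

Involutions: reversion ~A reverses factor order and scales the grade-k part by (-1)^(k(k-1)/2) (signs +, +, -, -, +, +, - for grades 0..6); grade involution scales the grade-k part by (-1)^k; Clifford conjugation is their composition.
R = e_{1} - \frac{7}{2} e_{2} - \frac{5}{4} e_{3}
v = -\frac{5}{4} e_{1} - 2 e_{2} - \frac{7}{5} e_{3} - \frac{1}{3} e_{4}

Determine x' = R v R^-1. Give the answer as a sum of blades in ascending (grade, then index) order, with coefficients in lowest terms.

~R = e_{1} - \frac{7}{2} e_{2} - \frac{5}{4} e_{3}, and R ~R = \frac{237}{16}, so R^-1 = ~R / (\frac{237}{16}).
R v = \frac{15}{2} - \frac{51}{8} e_{1} e_{2} - \frac{237}{80} e_{1} e_{3} - \frac{1}{3} e_{1} e_{4} + \frac{12}{5} e_{2} e_{3} + \frac{7}{6} e_{2} e_{4} + \frac{5}{12} e_{3} e_{4}
Answer: \frac{715}{316} e_{1} - \frac{122}{79} e_{2} + \frac{53}{395} e_{3} + \frac{1}{3} e_{4}


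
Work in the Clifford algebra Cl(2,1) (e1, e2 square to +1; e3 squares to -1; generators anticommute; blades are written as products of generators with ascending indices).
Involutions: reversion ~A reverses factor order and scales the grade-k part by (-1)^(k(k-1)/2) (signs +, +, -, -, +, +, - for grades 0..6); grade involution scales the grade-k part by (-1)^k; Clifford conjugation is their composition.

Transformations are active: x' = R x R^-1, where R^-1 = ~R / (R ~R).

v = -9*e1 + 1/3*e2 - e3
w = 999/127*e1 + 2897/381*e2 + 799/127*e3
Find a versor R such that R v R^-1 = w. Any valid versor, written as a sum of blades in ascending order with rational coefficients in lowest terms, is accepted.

A norm check does it: q(v) = q(w) = 721/9, hence R = v + w = -144/127*e1 + 1008/127*e2 + 672/127*e3 realises the map — parallel part kept, (v - w)/2 negated, v carried to w.
Answer: -144/127*e1 + 1008/127*e2 + 672/127*e3


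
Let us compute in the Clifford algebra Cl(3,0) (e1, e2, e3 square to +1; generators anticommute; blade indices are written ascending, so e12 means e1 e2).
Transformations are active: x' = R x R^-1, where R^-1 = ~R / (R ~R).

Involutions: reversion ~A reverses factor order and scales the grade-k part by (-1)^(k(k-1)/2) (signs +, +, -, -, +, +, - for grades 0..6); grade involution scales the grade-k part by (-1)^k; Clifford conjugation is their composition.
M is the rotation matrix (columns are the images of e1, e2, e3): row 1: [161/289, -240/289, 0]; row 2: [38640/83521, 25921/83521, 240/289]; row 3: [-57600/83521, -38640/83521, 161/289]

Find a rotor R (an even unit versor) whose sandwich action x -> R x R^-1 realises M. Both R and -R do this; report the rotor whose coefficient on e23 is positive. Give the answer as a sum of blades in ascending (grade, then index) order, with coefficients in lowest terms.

Method: write R = a + b12*e12 + b13*e13 + b23*e23 with a^2 + b12^2 + b13^2 + b23^2 = 1 (so R^-1 = ~R). Expanding the columns R e_j ~R gives tr M = 4a^2 - 1 and, from the antisymmetric part, M21 - M12 = -4a*b12, M13 - M31 = 4a*b13, M32 - M23 = -4a*b23.
Here tr M = 118979/83521, so a^2 = (1 + tr M)/4 = 50625/83521 and a = ±225/289. Taking a = 225/289: M21 - M12 = 108000/83521, M13 - M31 = 57600/83521, M32 - M23 = -108000/83521, giving b12 = -120/289, b13 = 64/289, b23 = 120/289, i.e. R = 225/289 - 120/289*e12 + 64/289*e13 + 120/289*e23.
Its e23 coefficient is already positive.
Answer: 225/289 - 120/289*e12 + 64/289*e13 + 120/289*e23. Note: both R and -R realise this M (trace 118979/83521); the covering map identifies them, and the e23-coefficient sign is the tie-breaker.


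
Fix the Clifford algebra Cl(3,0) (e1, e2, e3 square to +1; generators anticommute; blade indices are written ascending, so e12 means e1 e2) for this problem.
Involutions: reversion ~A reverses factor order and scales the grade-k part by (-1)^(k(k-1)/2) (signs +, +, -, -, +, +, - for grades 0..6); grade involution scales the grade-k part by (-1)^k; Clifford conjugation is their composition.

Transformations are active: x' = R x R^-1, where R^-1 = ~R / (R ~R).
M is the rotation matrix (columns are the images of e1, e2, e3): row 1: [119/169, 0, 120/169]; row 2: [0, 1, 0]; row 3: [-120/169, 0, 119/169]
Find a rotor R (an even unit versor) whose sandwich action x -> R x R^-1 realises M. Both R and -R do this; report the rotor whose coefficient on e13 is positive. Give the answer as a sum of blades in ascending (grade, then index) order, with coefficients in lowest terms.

Method: write R = a + b12*e12 + b13*e13 + b23*e23 with a^2 + b12^2 + b13^2 + b23^2 = 1 (so R^-1 = ~R). Expanding the columns R e_j ~R gives tr M = 4a^2 - 1 and, from the antisymmetric part, M21 - M12 = -4a*b12, M13 - M31 = 4a*b13, M32 - M23 = -4a*b23.
Here tr M = 407/169, so a^2 = (1 + tr M)/4 = 144/169 and a = ±12/13. Taking a = 12/13: M21 - M12 = 0, M13 - M31 = 240/169, M32 - M23 = 0, giving b12 = 0, b13 = 5/13, b23 = 0, i.e. R = 12/13 + 5/13*e13.
Its e13 coefficient is already positive.
Answer: 12/13 + 5/13*e13. Note: both R and -R realise this M (trace 407/169); the covering map identifies them, and the e13-coefficient sign is the tie-breaker.


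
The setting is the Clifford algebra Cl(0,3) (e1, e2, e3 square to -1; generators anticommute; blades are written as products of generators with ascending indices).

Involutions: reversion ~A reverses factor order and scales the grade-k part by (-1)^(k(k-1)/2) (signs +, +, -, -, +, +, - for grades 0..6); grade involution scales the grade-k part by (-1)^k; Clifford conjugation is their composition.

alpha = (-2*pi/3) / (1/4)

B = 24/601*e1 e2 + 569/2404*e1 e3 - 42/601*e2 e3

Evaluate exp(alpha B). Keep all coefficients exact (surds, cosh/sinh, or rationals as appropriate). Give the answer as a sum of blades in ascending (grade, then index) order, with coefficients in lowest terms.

B^2 term by term: the squares give (24/601)^2*(e1 e2)^2 + (569/2404)^2*(e1 e3)^2 + (-42/601)^2*(e2 e3)^2 = 576/361201*(-1) + 323761/5779216*(-1) + 1764/361201*(-1) = -1/16 (each basis 2-blade squares to minus the product of its generators' squares); cross terms between blades sharing an index anticommute and cancel. So B^2 = -1/16.
B^2 = -1/16 — a negative square means the series sums to a rotation: l = 1/4, alpha*l = -2*pi/3, so exp(alpha B) = cos(-2*pi/3) + (sin(-2*pi/3)/(1/4))*B = -1/2 + (-2*sqrt(3))*B.
Answer: -1/2 - 48*sqrt(3)/601*e1 e2 - 569*sqrt(3)/1202*e1 e3 + 84*sqrt(3)/601*e2 e3


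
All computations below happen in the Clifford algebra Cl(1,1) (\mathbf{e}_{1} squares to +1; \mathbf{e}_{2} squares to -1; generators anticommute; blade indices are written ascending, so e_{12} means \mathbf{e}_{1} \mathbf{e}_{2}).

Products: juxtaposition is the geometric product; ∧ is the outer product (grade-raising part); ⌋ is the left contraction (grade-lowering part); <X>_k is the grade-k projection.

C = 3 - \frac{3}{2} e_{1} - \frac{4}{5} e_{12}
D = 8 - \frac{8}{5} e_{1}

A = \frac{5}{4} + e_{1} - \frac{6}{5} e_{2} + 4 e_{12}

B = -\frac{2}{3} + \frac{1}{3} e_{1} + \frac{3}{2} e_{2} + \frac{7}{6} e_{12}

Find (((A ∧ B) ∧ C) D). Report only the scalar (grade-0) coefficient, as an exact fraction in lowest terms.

step 1: -\frac{5}{6} - \frac{1}{4} e_{1} + \frac{107}{40} e_{2} + \frac{83}{120} e_{12}
step 2: -\frac{5}{2} + \frac{1}{2} e_{1} + \frac{321}{40} e_{2} + \frac{1621}{240} e_{12}
step 3: -\frac{104}{5} + 8 e_{1} + \frac{11251}{150} e_{2} + \frac{10031}{150} e_{12}
Answer: -\frac{104}{5}


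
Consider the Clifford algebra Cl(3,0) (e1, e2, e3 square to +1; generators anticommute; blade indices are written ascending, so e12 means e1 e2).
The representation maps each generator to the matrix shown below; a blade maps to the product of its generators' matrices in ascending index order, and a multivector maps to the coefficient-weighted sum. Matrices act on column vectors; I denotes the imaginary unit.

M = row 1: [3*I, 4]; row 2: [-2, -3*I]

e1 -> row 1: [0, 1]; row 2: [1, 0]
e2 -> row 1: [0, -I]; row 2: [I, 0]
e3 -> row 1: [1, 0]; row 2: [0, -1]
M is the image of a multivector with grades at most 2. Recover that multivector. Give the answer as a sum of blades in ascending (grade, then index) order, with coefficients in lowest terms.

Method: 1, rho(e1), rho(e2), rho(e3) form a trace-orthogonal basis of the 2x2 complex matrices (tr(X Y) = 2 if X = Y, else 0), so M = m0*1 + m1*rho(e1) + m2*rho(e2) + m3*rho(e3) with m0 = tr(M)/2 = 0, m1 = tr(M rho(e1))/2 = 1, m2 = tr(M rho(e2))/2 = 3*I, m3 = tr(M rho(e3))/2 = 3*I.
Multiplying table entries, the bivector images are rho(e12) = I*rho(e3), rho(e13) = -I*rho(e2), rho(e23) = I*rho(e1); with real blade coefficients the real parts of m0..m3 are the coefficients of 1, e1, e2, e3 and the imaginary parts give the bivectors (e23: Im m1, e13: -Im m2, e12: Im m3).
Answer: e1 + 3*e12 - 3*e13


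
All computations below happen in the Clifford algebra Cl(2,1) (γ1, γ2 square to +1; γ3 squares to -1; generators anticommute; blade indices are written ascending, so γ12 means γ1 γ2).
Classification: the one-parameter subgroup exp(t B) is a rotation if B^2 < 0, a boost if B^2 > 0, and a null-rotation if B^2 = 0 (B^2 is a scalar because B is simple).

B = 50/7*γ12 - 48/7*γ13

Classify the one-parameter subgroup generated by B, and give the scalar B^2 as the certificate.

B^2 term by term: the squares give (50/7)^2*(γ12)^2 + (-48/7)^2*(γ13)^2 = 2500/49*(-1) + 2304/49*(+1) = -4 (each basis 2-blade squares to minus the product of its generators' squares); cross terms between blades sharing an index anticommute and cancel. So B^2 = -4.
Answer: rotation, certificate B^2 = -4. Certificate logic: -4 is a conjugation-invariant scalar, so its sign fixes rotation versus boost versus null-rotation outright.


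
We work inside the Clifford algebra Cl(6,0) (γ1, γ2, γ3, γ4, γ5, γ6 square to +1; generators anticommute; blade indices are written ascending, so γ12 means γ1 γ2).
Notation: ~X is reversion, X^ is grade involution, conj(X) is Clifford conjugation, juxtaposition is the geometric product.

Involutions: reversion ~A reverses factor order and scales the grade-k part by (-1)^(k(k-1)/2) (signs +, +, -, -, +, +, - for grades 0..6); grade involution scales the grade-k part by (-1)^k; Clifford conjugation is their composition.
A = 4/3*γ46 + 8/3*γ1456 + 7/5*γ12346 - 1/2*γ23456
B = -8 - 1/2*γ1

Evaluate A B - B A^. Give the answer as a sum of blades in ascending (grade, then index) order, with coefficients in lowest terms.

first term: -32/3*γ46 - 2/3*γ146 + 4/3*γ456 - 64/3*γ1456 - 7/10*γ2346 - 56/5*γ12346 + 4*γ23456 - 1/4*γ123456
second term: -32/3*γ46 - 2/3*γ146 - 4/3*γ456 - 64/3*γ1456 + 7/10*γ2346 + 56/5*γ12346 - 4*γ23456 - 1/4*γ123456
Answer: 8/3*γ456 - 7/5*γ2346 - 112/5*γ12346 + 8*γ23456


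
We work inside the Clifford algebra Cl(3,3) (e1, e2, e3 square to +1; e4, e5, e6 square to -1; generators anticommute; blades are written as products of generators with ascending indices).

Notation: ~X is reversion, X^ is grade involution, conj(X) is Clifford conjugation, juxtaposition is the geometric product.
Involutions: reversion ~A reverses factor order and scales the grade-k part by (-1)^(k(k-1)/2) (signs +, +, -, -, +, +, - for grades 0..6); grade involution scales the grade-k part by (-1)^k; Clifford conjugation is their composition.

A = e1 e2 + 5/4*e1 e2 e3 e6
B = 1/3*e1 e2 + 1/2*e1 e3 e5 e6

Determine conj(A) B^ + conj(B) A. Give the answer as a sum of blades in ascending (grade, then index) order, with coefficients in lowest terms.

first term: 1/3 + 5/8*e2 e5 - 5/12*e3 e6 + 1/2*e2 e3 e5 e6
second term: 1/3 - 5/8*e2 e5 + 5/12*e3 e6 + 1/2*e2 e3 e5 e6
Answer: 2/3 + e2 e3 e5 e6


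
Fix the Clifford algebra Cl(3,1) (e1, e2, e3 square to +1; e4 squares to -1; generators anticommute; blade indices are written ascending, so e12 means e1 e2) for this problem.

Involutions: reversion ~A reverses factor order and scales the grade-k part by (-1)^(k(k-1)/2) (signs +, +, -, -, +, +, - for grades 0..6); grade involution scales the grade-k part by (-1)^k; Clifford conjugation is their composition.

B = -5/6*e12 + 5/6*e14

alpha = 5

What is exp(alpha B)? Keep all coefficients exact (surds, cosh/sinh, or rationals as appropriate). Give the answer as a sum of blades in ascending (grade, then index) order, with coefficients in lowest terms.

B^2 term by term: the squares give (-5/6)^2*(e12)^2 + (5/6)^2*(e14)^2 = 25/36*(-1) + 25/36*(+1) = 0 (each basis 2-blade squares to minus the product of its generators' squares); cross terms between blades sharing an index anticommute and cancel. So B^2 = 0.
B^2 = 0, so the series closes: exp(alpha B) = 1 + alpha B (parabolic case).
Answer: 1 - 25/6*e12 + 25/6*e14


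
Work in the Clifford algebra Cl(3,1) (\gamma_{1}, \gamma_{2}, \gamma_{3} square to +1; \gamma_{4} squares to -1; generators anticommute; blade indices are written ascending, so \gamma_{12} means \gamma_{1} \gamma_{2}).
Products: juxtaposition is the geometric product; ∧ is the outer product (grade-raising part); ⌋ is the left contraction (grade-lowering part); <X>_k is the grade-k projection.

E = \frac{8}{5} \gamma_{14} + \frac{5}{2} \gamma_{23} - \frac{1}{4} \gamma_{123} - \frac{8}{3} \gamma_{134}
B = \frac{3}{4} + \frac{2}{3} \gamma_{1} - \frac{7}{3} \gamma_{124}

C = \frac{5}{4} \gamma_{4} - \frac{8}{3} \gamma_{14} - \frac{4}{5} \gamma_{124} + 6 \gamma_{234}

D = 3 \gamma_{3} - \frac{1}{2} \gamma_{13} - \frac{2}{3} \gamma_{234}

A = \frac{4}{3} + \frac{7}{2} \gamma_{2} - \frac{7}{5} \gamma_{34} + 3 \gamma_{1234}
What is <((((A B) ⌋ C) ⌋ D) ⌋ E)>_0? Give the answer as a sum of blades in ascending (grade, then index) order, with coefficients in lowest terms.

step 1: 1 + \frac{8}{9} \gamma_{1} + \frac{21}{8} \gamma_{2} - 7 \gamma_{3} - \frac{7}{3} \gamma_{12} + \frac{49}{6} \gamma_{14} - \frac{21}{20} \gamma_{34} - \frac{49}{15} \gamma_{123} - \frac{28}{9} \gamma_{124} - \frac{14}{15} \gamma_{134} - 2 \gamma_{234} + \frac{9}{4} \gamma_{1234}
step 2: -\frac{1408}{45} + \frac{7}{30} \gamma_{2} - \frac{1613}{540} \gamma_{4} - \frac{17}{30} \gamma_{14} + \frac{1858}{45} \gamma_{24} + \frac{63}{4} \gamma_{34} - \frac{4}{5} \gamma_{124} + 6 \gamma_{234}
step 3: -4 - \frac{21}{2} \gamma_{2} - \frac{8956}{135} \gamma_{3} + \frac{704}{45} \gamma_{13} - \frac{1613}{810} \gamma_{23} - \frac{7}{45} \gamma_{34} + \frac{2816}{135} \gamma_{234}
step 4: \frac{1613}{324} - \frac{269}{3240} \gamma_{1} + \frac{21862}{135} \gamma_{2} - \frac{105}{4} \gamma_{3} + \frac{5632}{135} \gamma_{4} + \frac{2239}{135} \gamma_{12} - \frac{21}{8} \gamma_{13} - \frac{14848}{81} \gamma_{14} - 10 \gamma_{23} + \gamma_{123} + \frac{32}{3} \gamma_{134}
step 5: \frac{1613}{324}
Answer: \frac{1613}{324}


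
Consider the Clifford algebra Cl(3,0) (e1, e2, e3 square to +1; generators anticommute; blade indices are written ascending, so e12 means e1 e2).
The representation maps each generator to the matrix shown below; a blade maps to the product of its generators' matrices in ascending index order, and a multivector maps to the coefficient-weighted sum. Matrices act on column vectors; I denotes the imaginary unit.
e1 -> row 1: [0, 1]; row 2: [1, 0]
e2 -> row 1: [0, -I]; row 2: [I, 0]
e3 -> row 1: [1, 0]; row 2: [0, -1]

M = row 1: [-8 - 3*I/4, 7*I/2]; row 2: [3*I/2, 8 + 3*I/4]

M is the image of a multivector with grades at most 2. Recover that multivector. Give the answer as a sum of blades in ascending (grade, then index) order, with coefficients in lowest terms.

Method: 1, rho(e1), rho(e2), rho(e3) form a trace-orthogonal basis of the 2x2 complex matrices (tr(X Y) = 2 if X = Y, else 0), so M = m0*1 + m1*rho(e1) + m2*rho(e2) + m3*rho(e3) with m0 = tr(M)/2 = 0, m1 = tr(M rho(e1))/2 = 5*I/2, m2 = tr(M rho(e2))/2 = -1, m3 = tr(M rho(e3))/2 = -8 - 3*I/4.
Multiplying table entries, the bivector images are rho(e12) = I*rho(e3), rho(e13) = -I*rho(e2), rho(e23) = I*rho(e1); with real blade coefficients the real parts of m0..m3 are the coefficients of 1, e1, e2, e3 and the imaginary parts give the bivectors (e23: Im m1, e13: -Im m2, e12: Im m3).
Answer: -e2 - 8*e3 - 3/4*e12 + 5/2*e23


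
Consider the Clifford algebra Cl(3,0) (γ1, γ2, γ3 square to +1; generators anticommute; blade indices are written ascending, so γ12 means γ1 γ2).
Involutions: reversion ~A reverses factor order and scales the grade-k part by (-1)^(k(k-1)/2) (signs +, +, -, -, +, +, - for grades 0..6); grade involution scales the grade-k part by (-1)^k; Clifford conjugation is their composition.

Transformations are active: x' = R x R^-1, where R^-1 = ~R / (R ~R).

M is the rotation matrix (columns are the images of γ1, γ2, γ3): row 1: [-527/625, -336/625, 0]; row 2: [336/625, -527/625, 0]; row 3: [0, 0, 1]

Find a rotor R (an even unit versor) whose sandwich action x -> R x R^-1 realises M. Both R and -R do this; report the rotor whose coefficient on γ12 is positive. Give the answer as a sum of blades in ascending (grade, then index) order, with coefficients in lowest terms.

Method: write R = a + b12*γ12 + b13*γ13 + b23*γ23 with a^2 + b12^2 + b13^2 + b23^2 = 1 (so R^-1 = ~R). Expanding the columns R e_j ~R gives tr M = 4a^2 - 1 and, from the antisymmetric part, M21 - M12 = -4a*b12, M13 - M31 = 4a*b13, M32 - M23 = -4a*b23.
Here tr M = -429/625, so a^2 = (1 + tr M)/4 = 49/625 and a = ±7/25. Taking a = 7/25: M21 - M12 = 672/625, M13 - M31 = 0, M32 - M23 = 0, giving b12 = -24/25, b13 = 0, b23 = 0, i.e. R = 7/25 - 24/25*γ12.
Its γ12 coefficient is negative, so report the other preimage -R.
Answer: -7/25 + 24/25*γ12. Key observation: the double cover Spin(3) -> SO(3) sends R and -R to the same matrix (trace -429/625 here), so the stated sign of the γ12 coefficient is what selects one sheet.


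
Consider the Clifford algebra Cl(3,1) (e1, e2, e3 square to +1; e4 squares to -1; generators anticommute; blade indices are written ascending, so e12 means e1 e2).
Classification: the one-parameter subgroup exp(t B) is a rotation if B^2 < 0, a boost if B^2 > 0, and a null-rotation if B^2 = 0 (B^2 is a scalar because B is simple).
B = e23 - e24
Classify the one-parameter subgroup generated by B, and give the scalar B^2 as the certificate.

B^2 term by term: the squares give (1)^2*(e23)^2 + (-1)^2*(e24)^2 = 1*(-1) + 1*(+1) = 0 (each basis 2-blade squares to minus the product of its generators' squares); cross terms between blades sharing an index anticommute and cancel. So B^2 = 0.
Answer: null-rotation, certificate B^2 = 0. Note: conjugating B changes its blade decomposition but never the scalar B^2 = 0, whose sign settles the classification.


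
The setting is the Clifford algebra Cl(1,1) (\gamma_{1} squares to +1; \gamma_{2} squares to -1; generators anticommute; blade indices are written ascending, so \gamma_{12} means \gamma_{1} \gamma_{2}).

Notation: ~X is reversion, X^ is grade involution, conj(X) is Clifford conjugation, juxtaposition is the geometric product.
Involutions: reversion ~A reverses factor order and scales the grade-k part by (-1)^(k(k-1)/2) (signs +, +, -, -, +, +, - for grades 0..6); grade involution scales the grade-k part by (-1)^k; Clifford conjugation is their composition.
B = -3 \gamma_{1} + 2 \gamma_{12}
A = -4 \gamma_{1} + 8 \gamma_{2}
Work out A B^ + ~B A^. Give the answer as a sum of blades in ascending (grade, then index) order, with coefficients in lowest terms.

first term: -12 + 16 \gamma_{1} - 8 \gamma_{2} - 24 \gamma_{12}
second term: -12 - 16 \gamma_{1} + 8 \gamma_{2} + 24 \gamma_{12}
Answer: -24


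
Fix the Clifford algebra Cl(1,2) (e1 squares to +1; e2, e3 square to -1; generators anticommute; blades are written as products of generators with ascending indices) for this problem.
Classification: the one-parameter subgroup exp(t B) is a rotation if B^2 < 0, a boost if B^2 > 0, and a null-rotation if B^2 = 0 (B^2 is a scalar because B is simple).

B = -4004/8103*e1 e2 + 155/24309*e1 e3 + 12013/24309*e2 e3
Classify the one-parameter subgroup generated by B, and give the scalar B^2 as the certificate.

B^2 term by term: the squares give (-4004/8103)^2*(e1 e2)^2 + (155/24309)^2*(e1 e3)^2 + (12013/24309)^2*(e2 e3)^2 = 16032016/65658609*(+1) + 24025/590927481*(+1) + 144312169/590927481*(-1) = 0 (each basis 2-blade squares to minus the product of its generators' squares); cross terms between blades sharing an index anticommute and cancel. So B^2 = 0.
Answer: null-rotation, certificate B^2 = 0. The invariant at work: B^2 = 0 is unchanged by conjugation, hence its sign classifies the subgroup whatever basis B is written in.


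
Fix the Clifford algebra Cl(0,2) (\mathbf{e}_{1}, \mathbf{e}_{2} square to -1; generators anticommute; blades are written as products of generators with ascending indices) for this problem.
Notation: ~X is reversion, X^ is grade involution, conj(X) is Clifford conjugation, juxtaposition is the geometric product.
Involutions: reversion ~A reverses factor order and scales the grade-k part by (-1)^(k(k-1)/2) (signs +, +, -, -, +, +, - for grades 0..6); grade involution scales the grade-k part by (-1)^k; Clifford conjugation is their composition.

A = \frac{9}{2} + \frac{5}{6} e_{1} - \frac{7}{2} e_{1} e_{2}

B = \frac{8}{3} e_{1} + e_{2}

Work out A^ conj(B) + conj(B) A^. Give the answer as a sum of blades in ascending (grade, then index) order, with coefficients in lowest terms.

first term: -\frac{20}{9} - \frac{31}{2} e_{1} + \frac{29}{6} e_{2} + \frac{5}{6} e_{1} e_{2}
second term: -\frac{20}{9} - \frac{17}{2} e_{1} - \frac{83}{6} e_{2} - \frac{5}{6} e_{1} e_{2}
Answer: -\frac{40}{9} - 24 e_{1} - 9 e_{2}


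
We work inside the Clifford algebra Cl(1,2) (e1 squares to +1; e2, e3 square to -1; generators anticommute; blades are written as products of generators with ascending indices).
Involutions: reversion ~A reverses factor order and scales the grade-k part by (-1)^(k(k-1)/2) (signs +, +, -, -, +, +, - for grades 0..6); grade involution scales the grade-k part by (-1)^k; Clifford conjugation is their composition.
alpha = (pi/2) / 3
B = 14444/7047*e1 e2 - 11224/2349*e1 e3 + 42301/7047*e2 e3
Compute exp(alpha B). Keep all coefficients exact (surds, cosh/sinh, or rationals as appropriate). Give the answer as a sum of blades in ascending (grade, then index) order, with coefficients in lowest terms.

B^2 term by term: the squares give (14444/7047)^2*(e1 e2)^2 + (-11224/2349)^2*(e1 e3)^2 + (42301/7047)^2*(e2 e3)^2 = 208629136/49660209*(+1) + 125978176/5517801*(+1) + 1789374601/49660209*(-1) = -9 (each basis 2-blade squares to minus the product of its generators' squares); cross terms between blades sharing an index anticommute and cancel. So B^2 = -9.
B^2 = -9 — the negative square puts this in the circular regime; l = 3, alpha*l = pi/2, so exp(alpha B) = cos(pi/2) + (sin(pi/2)/3)*B = 0 + (1/3)*B.
Answer: 14444/21141*e1 e2 - 11224/7047*e1 e3 + 42301/21141*e2 e3


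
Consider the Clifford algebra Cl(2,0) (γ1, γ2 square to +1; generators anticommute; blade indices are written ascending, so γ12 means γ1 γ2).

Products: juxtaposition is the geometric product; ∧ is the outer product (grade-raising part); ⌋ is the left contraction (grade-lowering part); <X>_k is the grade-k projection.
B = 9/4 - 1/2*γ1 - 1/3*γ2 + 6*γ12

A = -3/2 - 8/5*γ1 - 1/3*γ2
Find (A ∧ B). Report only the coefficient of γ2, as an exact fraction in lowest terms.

step 1: -27/8 - 57/20*γ1 - 1/4*γ2 - 259/30*γ12
Answer: -1/4


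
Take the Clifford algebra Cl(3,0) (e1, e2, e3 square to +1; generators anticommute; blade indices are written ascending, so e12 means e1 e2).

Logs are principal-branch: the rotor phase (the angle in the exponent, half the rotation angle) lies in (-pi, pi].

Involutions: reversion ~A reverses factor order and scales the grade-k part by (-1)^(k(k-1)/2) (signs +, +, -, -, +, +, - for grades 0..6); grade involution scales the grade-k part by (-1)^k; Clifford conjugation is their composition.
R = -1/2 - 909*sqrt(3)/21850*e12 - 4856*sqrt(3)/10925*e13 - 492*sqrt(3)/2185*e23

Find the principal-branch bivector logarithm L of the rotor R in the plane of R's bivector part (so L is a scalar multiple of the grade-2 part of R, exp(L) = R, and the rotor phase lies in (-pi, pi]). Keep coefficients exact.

The scalar part of R is -1/2, so the principal-branch rotor phase is pinned; divide the bivector part by its sine to get the unit plane — L is the phase times that plane.
Concretely: cos(phase) = -1/2 gives phase = ±2*pi/3, and since phase/sin(phase) is even the sign is immaterial: L = (phase/sin(phase)) * <R>_2 = (4*sqrt(3)*pi/9) * <R>_2.
Answer: -606*pi/10925*e12 - 19424*pi/32775*e13 - 656*pi/2185*e23


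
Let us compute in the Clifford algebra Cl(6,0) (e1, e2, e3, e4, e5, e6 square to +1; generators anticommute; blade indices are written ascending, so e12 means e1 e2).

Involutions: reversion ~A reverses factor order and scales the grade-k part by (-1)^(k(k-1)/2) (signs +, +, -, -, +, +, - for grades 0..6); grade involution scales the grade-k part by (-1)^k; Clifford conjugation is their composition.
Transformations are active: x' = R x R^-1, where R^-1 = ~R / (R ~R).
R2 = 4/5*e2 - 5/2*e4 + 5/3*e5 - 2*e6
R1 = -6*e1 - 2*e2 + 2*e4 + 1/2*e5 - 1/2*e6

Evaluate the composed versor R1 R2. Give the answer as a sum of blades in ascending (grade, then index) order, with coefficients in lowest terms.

Distribute over the terms of R2 (each basis-blade product reordered to ascending indices, repeated generators contracted through their squares):
R1 (4/5*e2) = -8/5 - 24/5*e12 - 8/5*e24 - 2/5*e25 + 2/5*e26
R1 (-5/2*e4) = -5 + 15*e14 + 5*e24 + 5/4*e45 - 5/4*e46
R1 (5/3*e5) = 5/6 - 10*e15 - 10/3*e25 + 10/3*e45 + 5/6*e56
R1 (-2*e6) = 1 + 12*e16 + 4*e26 - 4*e46 - e56
Summing the partial products and collecting blades:
Answer: -143/30 - 24/5*e12 + 15*e14 - 10*e15 + 12*e16 + 17/5*e24 - 56/15*e25 + 22/5*e26 + 55/12*e45 - 21/4*e46 - 1/6*e56


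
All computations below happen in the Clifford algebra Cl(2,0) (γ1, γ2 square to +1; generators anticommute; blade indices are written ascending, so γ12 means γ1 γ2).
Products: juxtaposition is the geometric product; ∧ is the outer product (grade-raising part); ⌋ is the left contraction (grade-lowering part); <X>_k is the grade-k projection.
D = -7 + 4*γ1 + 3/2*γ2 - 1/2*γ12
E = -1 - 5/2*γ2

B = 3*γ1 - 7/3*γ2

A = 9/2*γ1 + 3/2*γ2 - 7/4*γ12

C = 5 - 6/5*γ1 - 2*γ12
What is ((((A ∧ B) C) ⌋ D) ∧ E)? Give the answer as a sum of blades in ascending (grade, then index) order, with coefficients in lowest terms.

step 1: -15*γ12
step 2: -30 - 18*γ2 - 75*γ12
step 3: 291/2 - 129*γ1 - 45*γ2 + 15*γ12
step 4: -291/2 + 129*γ1 - 1275/4*γ2 + 615/2*γ12
Answer: -291/2 + 129*γ1 - 1275/4*γ2 + 615/2*γ12


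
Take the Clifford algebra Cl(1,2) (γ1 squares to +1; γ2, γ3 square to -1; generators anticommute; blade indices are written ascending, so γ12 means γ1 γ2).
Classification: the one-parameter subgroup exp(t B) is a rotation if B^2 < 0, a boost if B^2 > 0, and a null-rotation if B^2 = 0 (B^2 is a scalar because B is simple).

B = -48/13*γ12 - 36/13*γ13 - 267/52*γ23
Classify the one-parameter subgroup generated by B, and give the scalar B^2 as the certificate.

B^2 term by term: the squares give (-48/13)^2*(γ12)^2 + (-36/13)^2*(γ13)^2 + (-267/52)^2*(γ23)^2 = 2304/169*(+1) + 1296/169*(+1) + 71289/2704*(-1) = -81/16 (each basis 2-blade squares to minus the product of its generators' squares); cross terms between blades sharing an index anticommute and cancel. So B^2 = -81/16.
Answer: rotation, certificate B^2 = -81/16. Because -81/16 is invariant under every versor sandwich, the classification follows from its sign alone.


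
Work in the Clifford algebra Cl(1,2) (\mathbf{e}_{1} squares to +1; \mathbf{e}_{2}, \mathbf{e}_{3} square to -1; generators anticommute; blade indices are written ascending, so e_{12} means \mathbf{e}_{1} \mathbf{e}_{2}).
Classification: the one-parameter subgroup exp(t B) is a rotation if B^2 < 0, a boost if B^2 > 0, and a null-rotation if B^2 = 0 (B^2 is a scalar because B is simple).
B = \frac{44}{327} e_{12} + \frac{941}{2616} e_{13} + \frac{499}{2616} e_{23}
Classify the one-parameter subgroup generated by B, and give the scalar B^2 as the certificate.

B^2 term by term: the squares give (\frac{44}{327})^2*(e_{12})^2 + (\frac{941}{2616})^2*(e_{13})^2 + (\frac{499}{2616})^2*(e_{23})^2 = \frac{1936}{106929}*(+1) + \frac{885481}{6843456}*(+1) + \frac{249001}{6843456}*(-1) = \frac{1}{9} (each basis 2-blade squares to minus the product of its generators' squares); cross terms between blades sharing an index anticommute and cancel. So B^2 = \frac{1}{9}.
Answer: boost, certificate B^2 = \frac{1}{9}. Because \frac{1}{9} is invariant under every versor sandwich, the classification follows from its sign alone.


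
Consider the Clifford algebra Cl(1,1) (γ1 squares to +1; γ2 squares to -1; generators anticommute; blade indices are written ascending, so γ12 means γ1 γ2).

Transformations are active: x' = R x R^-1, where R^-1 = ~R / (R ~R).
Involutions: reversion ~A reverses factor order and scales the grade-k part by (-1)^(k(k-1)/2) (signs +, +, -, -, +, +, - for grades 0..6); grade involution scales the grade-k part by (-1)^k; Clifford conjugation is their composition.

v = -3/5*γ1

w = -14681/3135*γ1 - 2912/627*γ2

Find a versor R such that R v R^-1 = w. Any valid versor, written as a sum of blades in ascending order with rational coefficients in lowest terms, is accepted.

Take R = v + w = -16562/3135*γ1 - 2912/627*γ2. Because q(v) = q(w) = 9/25, conjugation by R sends v exactly to w.
Answer: -16562/3135*γ1 - 2912/627*γ2
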